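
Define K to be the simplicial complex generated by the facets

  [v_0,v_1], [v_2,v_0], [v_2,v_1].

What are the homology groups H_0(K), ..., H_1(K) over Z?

H_0 ≅ Z,  H_1 ≅ Z.

Order the vertices as v_0 < v_1 < v_2. Listing each simplex with vertices in this order, K has dimension 1 with simplices:

  0-simplices (3): [v_0], [v_1], [v_2]
  1-simplices (3): [v_0,v_1], [v_0,v_2], [v_1,v_2]

Hence C_0 ≅ Z^3, C_1 ≅ Z^3.

The boundary map ∂_1: C_1 → C_0 is given by ∂[p,q] = [q] − [p].
The 3×3 boundary matrix has rank 2 and Smith normal form diag(1,1).

Now H_k = ker ∂_k / im ∂_{k+1}, so:

  H_0: rank C_0 − rank ∂_1 = 3 − 2 = 1, and the invariant factors of ∂_1 are all 1, so H_0 ≅ Z.
  H_1: rank ker ∂_1 − rank ∂_2 = (3 − 2) − 0 = 1, and there is no ∂_2, so H_1 ≅ Z.

As a check, the Euler characteristic is 3 − 3 = 0, which agrees with 1 − 1 = 0.
(K is a triangulation of the circle S^1.)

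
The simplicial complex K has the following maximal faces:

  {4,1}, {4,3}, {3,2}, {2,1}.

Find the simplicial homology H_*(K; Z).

Order the vertices as 1 < 2 < 3 < 4. Listing each simplex with vertices in this order, K has dimension 1 with simplices:

  0-simplices (4): [1], [2], [3], [4]
  1-simplices (4): [1,2], [1,4], [2,3], [3,4]

so the chain groups are C_0 ≅ Z^4, C_1 ≅ Z^4.

The boundary map ∂_1: C_1 → C_0 is given by ∂[p,q] = [q] − [p].
The resulting 4×4 matrix has rank 3, and its Smith normal form has invariant factors (1,1,1).

Reading off H_k = ker ∂_k / im ∂_{k+1}:

  H_0: rank C_0 − rank ∂_1 = 4 − 3 = 1, and the invariant factors of ∂_1 are all 1, so H_0 ≅ Z.
  H_1: rank ker ∂_1 − rank ∂_2 = (4 − 3) − 0 = 1, and there is no ∂_2, so H_1 ≅ Z.

H_0 ≅ Z,  H_1 ≅ Z.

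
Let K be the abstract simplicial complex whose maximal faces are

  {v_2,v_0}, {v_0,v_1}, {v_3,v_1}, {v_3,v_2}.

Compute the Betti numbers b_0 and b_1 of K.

Order the vertices as v_0 < v_1 < v_2 < v_3. Listing each simplex with vertices in this order, K has dimension 1 with simplices:

  0-simplices (4): [v_0], [v_1], [v_2], [v_3]
  1-simplices (4): [v_0,v_1], [v_0,v_2], [v_1,v_3], [v_2,v_3]

giving chain groups C_0 ≅ Z^4, C_1 ≅ Z^4.

Boundary ∂_1: C_1 → C_0 maps an edge to its endpoints' difference, ∂[p,q] = q − p. For instance
  ∂[v_2,v_3] = [v_3] − [v_2].
As a 4×4 matrix over Z this has rank 3, with invariant factors (1,1,1).

From H_k ≅ ker(∂_k) / im(∂_{k+1}) we obtain:

  H_0: rank C_0 − rank ∂_1 = 4 − 3 = 1, and the invariant factors of ∂_1 are all 1, so H_0 = Z.
  H_1: rank ker ∂_1 − rank ∂_2 = (4 − 3) − 0 = 1, and there is no ∂_2, so H_1 = Z.

As a check, the Euler characteristic is 4 − 4 = 0, which agrees with 1 − 1 = 0.
(K is a triangulation of the circle S^1.)

Hence the Betti numbers are b_0 = 1, b_1 = 1.

b_0 = 1, b_1 = 1.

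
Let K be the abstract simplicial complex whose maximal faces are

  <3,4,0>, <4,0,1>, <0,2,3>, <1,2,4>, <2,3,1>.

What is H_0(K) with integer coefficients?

K has 5 vertices, 10 edges, 5 triangles.
rank ∂_0 = 0, rank ∂_1 = 4 ⇒ b_0 = 5 − 0 − 4 = 1; all invariant factors of ∂_1 are 1 so no torsion. So H_0 = Z.

H_0 ≅ Z.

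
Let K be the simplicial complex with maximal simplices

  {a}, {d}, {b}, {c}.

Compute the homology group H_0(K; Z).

H_0 = Z^4.

Take the total order a < b < c < d on the vertex set. Then K (dimension 0) consists of the simplices:

  0-simplices (4): a, b, c, d

so the chain groups are C_0 ≅ Z^4.

Computing H_k = (kernel of ∂_k) / (image of ∂_{k+1}):

  H_0: rank C_0 − rank ∂_1 = 4 − 0 = 4, and there is no ∂_1, so H_0 = Z^4.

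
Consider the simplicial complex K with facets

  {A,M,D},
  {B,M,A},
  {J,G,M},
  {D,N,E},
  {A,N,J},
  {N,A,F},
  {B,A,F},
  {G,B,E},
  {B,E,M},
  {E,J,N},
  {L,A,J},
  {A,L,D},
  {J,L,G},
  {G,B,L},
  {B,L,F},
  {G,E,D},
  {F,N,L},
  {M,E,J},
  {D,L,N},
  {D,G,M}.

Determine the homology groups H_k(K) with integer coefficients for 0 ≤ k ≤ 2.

Order the vertices as A < B < D < E < F < G < J < L < M < N. Listing each simplex with vertices in this order, K has dimension 2 with simplices:

  0-simplices (10): A, B, D, E, F, G, J, L, M, N
  1-simplices (30): AB, AD, AF, AJ, AL, AM, AN, BE, BF, BG, BL, BM, DE, DG, DL, DM, DN, EG, EJ, EM, EN, FL, FN, GJ, GL, GM, JL, JM, JN, LN
  2-simplices (20): ABF, ABM, ADL, ADM, AFN, AJL, AJN, BEG, BEM, BFL, BGL, DEG, DEN, DGM, DLN, EJM, EJN, FLN, GJL, GJM

so the chain groups are C_0 ≅ Z^10, C_1 ≅ Z^30, C_2 ≅ Z^20.

The boundary map ∂_1: C_1 → C_0 maps an edge to its endpoints' difference, ∂[p,q] = q − p. For instance
  ∂EN = N − E.
This gives a 10×30 integer matrix of rank 9; reducing to Smith normal form yields diagonal entries (1,1,1,1,1,1,1,1,1).

The boundary map ∂_2: C_2 → C_1 maps a triangle to the signed sum of its edges. For instance
  ∂GJM = JM − GM + GJ,
  ∂BFL = FL − BL + BF.
This gives a 30×20 integer matrix of rank 20; reducing to Smith normal form yields diagonal entries (1,1,1,1,1,1,1,1,1,1,1,1,1,1,1,1,1,1,1,2).

Reading off H_k = ker ∂_k / im ∂_{k+1}:

  H_0: rank C_0 − rank ∂_1 = 10 − 9 = 1, and the invariant factors of ∂_1 are all 1, so H_0 = Z.
  H_1: rank ker ∂_1 − rank ∂_2 = (30 − 9) − 20 = 1, and ∂_2 has invariant factor 2 > 1, so H_1 = Z ⊕ Z/2.
  H_2: rank ker ∂_2 − rank ∂_3 = (20 − 20) − 0 = 0, and there is no ∂_3, so H_2 = 0.

As a check, the Euler characteristic is 10 − 30 + 20 = 0, which agrees with 1 − 1 + 0 = 0.

H_0 = Z,  H_1 = Z ⊕ Z/2,  H_2 = 0.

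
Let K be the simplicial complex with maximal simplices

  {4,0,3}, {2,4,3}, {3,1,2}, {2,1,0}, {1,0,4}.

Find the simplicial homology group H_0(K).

Fix the vertex order 0 < 1 < 2 < 3 < 4 and write every simplex with vertices in increasing order. Then dim K = 2 and the simplices of K are:

  0-simplices (5): [0], [1], [2], [3], [4]
  1-simplices (10): [0,1], [0,2], [0,3], [0,4], [1,2], [1,3], [1,4], [2,3], [2,4], [3,4]
  2-simplices (5): [0,1,2], [0,1,4], [0,3,4], [1,2,3], [2,3,4]

giving chain groups C_0 ≅ Z^5, C_1 ≅ Z^10, C_2 ≅ Z^5.

The boundary map ∂_1: C_1 → C_0 maps an edge to its endpoints' difference, ∂[p,q] = q − p.
As a 5×10 matrix over Z this has rank 4, with invariant factors (1,1,1,1).

The boundary map ∂_2: C_2 → C_1 acts by ∂[p,q,r] = [q,r] − [p,r] + [p,q]. For instance
  ∂[0,3,4] = [3,4] − [0,4] + [0,3],
  ∂[0,1,4] = [1,4] − [0,4] + [0,1].
The resulting 10×5 matrix has rank 5, and its Smith normal form has invariant factors (1,1,1,1,1).

Reading off H_k = ker ∂_k / im ∂_{k+1}:

  H_0: rank C_0 − rank ∂_1 = 5 − 4 = 1, and the invariant factors of ∂_1 are all 1, so H_0 ≅ Z.

H_0 = Z.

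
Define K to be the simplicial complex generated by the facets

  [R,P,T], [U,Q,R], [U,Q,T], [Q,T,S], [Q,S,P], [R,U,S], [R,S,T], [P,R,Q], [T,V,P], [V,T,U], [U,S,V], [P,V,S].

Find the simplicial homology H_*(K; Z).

Fix the vertex order P < Q < R < S < T < U < V and write every simplex with vertices in increasing order. Then dim K = 2 and the simplices of K are:

  0-simplices (7): P, Q, R, S, T, U, V
  1-simplices (18): PQ, PR, PS, PT, PV, QR, QS, QT, QU, RS, RT, RU, ST, SU, SV, TU, TV, UV
  2-simplices (12): PQR, PQS, PRT, PSV, PTV, QRU, QST, QTU, RST, RSU, SUV, TUV

giving chain groups C_0 ≅ Z^7, C_1 ≅ Z^18, C_2 ≅ Z^12.

The boundary map ∂_1: C_1 → C_0 maps an edge to its endpoints' difference, ∂[p,q] = q − p. For instance
  ∂TV = V − T.
The 7×18 boundary matrix has rank 6 and Smith normal form diag(1,1,1,1,1,1).

The boundary map ∂_2: C_2 → C_1 acts by ∂[p,q,r] = [q,r] − [p,r] + [p,q]. For instance
  ∂PSV = SV − PV + PS,
  ∂QRU = RU − QU + QR.
The resulting 18×12 matrix has rank 12, and its Smith normal form has invariant factors (1,1,1,1,1,1,1,1,1,1,1,2).

From H_k ≅ ker(∂_k) / im(∂_{k+1}) we obtain:

  H_0: rank C_0 − rank ∂_1 = 7 − 6 = 1, and the invariant factors of ∂_1 are all 1, so H_0 = Z.
  H_1: rank ker ∂_1 − rank ∂_2 = (18 − 6) − 12 = 0, and ∂_2 has invariant factor 2 > 1, so H_1 = Z/2.
  H_2: rank ker ∂_2 − rank ∂_3 = (12 − 12) − 0 = 0, and there is no ∂_3, so H_2 = 0.

H_0 = Z,  H_1 = Z/2,  H_2 = 0.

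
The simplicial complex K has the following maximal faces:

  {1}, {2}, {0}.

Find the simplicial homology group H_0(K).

Order the vertices as 0 < 1 < 2. Listing each simplex with vertices in this order, K has dimension 0 with simplices:

  0-simplices (3): [0], [1], [2]

Hence C_0 ≅ Z^3.

Computing H_k = (kernel of ∂_k) / (image of ∂_{k+1}):

  H_0: rank C_0 − rank ∂_1 = 3 − 0 = 3, and there is no ∂_1, so H_0 ≅ Z^3.

H_0 = Z^3.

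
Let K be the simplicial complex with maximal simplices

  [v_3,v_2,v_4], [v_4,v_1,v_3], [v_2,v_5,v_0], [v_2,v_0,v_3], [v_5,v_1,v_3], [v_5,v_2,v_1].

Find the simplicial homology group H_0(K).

H_0 ≅ Z.

Fix the vertex order v_0 < v_1 < v_2 < v_3 < v_4 < v_5 and write every simplex with vertices in increasing order. Then dim K = 2 and the simplices of K are:

  0-simplices (6): [v_0], [v_1], [v_2], [v_3], [v_4], [v_5]
  1-simplices (12): [v_0,v_2], [v_0,v_3], [v_0,v_5], [v_1,v_2], [v_1,v_3], [v_1,v_4], [v_1,v_5], [v_2,v_3], [v_2,v_4], [v_2,v_5], [v_3,v_4], [v_3,v_5]
  2-simplices (6): [v_0,v_2,v_3], [v_0,v_2,v_5], [v_1,v_2,v_5], [v_1,v_3,v_4], [v_1,v_3,v_5], [v_2,v_3,v_4]

Hence C_0 ≅ Z^6, C_1 ≅ Z^12, C_2 ≅ Z^6.

The boundary map ∂_1: C_1 → C_0 maps an edge to its endpoints' difference, ∂[p,q] = q − p. For instance
  ∂[v_0,v_2] = [v_2] − [v_0].
This gives a 6×12 integer matrix of rank 5; reducing to Smith normal form yields diagonal entries (1,1,1,1,1).

∂_2: C_2 → C_1 sends each 2-simplex [p,q,r] to [q,r] − [p,r] + [p,q]. For instance
  ∂[v_0,v_2,v_5] = [v_2,v_5] − [v_0,v_5] + [v_0,v_2],
  ∂[v_1,v_3,v_5] = [v_3,v_5] − [v_1,v_5] + [v_1,v_3].
The resulting 12×6 matrix has rank 6, and its Smith normal form has invariant factors (1,1,1,1,1,1).

Computing H_k = (kernel of ∂_k) / (image of ∂_{k+1}):

  H_0: rank C_0 − rank ∂_1 = 6 − 5 = 1, and the invariant factors of ∂_1 are all 1, so H_0 = Z.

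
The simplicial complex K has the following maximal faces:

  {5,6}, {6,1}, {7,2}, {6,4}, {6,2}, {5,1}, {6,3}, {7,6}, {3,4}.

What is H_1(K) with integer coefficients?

We work with the vertex ordering 1 < 2 < 3 < 4 < 5 < 6 < 7. The simplices of K, each written with vertices in increasing order, are:

  0-simplices (7): [1], [2], [3], [4], [5], [6], [7]
  1-simplices (9): [1,5], [1,6], [2,6], [2,7], [3,4], [3,6], [4,6], [5,6], [6,7]

giving chain groups C_0 ≅ Z^7, C_1 ≅ Z^9.

Boundary ∂_1: C_1 → C_0 maps an edge to its endpoints' difference, ∂[p,q] = q − p. For instance
  ∂[1,5] = [5] − [1].
As a 7×9 matrix over Z this has rank 6, with invariant factors (1,1,1,1,1,1).

Now H_k = ker ∂_k / im ∂_{k+1}, so:

  H_1: rank ker ∂_1 − rank ∂_2 = (9 − 6) − 0 = 3, and there is no ∂_2, so H_1 = Z^3.

H_1 ≅ Z^3.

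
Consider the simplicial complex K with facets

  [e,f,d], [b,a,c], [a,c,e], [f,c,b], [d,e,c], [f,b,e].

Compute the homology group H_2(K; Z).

H_2 ≅ 0.

Order the vertices as a < b < c < d < e < f. Listing each simplex with vertices in this order, K has dimension 2 with simplices:

  0-simplices (6): a, b, c, d, e, f
  1-simplices (12): ab, ac, ae, bc, be, bf, cd, ce, cf, de, df, ef
  2-simplices (6): abc, ace, bcf, bef, cde, def

giving chain groups C_0 ≅ Z^6, C_1 ≅ Z^12, C_2 ≅ Z^6.

Boundary ∂_1: C_1 → C_0 maps an edge to its endpoints' difference, ∂[p,q] = q − p.
This gives a 6×12 integer matrix of rank 5; reducing to Smith normal form yields diagonal entries (1,1,1,1,1).

∂_2: C_2 → C_1 acts by ∂[p,q,r] = [q,r] − [p,r] + [p,q]. For instance
  ∂bef = ef − bf + be,
  ∂cde = de − ce + cd.
The 12×6 boundary matrix has rank 6 and Smith normal form diag(1,1,1,1,1,1).

Now H_k = ker ∂_k / im ∂_{k+1}, so:

  H_2: rank ker ∂_2 − rank ∂_3 = (6 − 6) − 0 = 0, and there is no ∂_3, so H_2 ≅ 0.

(K is a triangulation of the cylinder S^1 x I.)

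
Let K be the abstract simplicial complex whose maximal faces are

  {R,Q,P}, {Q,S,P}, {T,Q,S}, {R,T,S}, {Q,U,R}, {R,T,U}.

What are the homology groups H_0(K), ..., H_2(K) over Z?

Take the total order P < Q < R < S < T < U on the vertex set. Then K (dimension 2) consists of the simplices:

  0-simplices (6): P, Q, R, S, T, U
  1-simplices (12): PQ, PR, PS, QR, QS, QT, QU, RS, RT, RU, ST, TU
  2-simplices (6): PQR, PQS, QRU, QST, RST, RTU

Hence C_0 ≅ Z^6, C_1 ≅ Z^12, C_2 ≅ Z^6.

The boundary map ∂_1: C_1 → C_0 sends each edge [p,q] (with p < q) to q − p.
The 6×12 boundary matrix has rank 5 and Smith normal form diag(1,1,1,1,1).

Boundary ∂_2: C_2 → C_1 acts by ∂[p,q,r] = [q,r] − [p,r] + [p,q]. For instance
  ∂RTU = TU − RU + RT,
  ∂QST = ST − QT + QS.
This gives a 12×6 integer matrix of rank 6; reducing to Smith normal form yields diagonal entries (1,1,1,1,1,1).

From H_k ≅ ker(∂_k) / im(∂_{k+1}) we obtain:

  H_0: rank C_0 − rank ∂_1 = 6 − 5 = 1, and the invariant factors of ∂_1 are all 1, so H_0 = Z.
  H_1: rank ker ∂_1 − rank ∂_2 = (12 − 5) − 6 = 1, and the invariant factors of ∂_2 are all 1, so H_1 = Z.
  H_2: rank ker ∂_2 − rank ∂_3 = (6 − 6) − 0 = 0, and there is no ∂_3, so H_2 = 0.

As a check, the Euler characteristic is 6 − 12 + 6 = 0, which agrees with 1 − 1 + 0 = 0.

H_0 = Z,  H_1 = Z,  H_2 = 0.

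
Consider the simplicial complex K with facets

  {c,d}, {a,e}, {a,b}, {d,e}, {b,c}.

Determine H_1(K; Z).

Fix the vertex order a < b < c < d < e and write every simplex with vertices in increasing order. Then dim K = 1 and the simplices of K are:

  0-simplices (5): a, b, c, d, e
  1-simplices (5): ab, ae, bc, cd, de

giving chain groups C_0 ≅ Z^5, C_1 ≅ Z^5.

Boundary ∂_1: C_1 → C_0 sends each edge [p,q] (with p < q) to q − p.
This gives a 5×5 integer matrix of rank 4; reducing to Smith normal form yields diagonal entries (1,1,1,1).

Computing H_k = (kernel of ∂_k) / (image of ∂_{k+1}):

  H_1: rank ker ∂_1 − rank ∂_2 = (5 − 4) − 0 = 1, and there is no ∂_2, so H_1 ≅ Z.

H_1 = Z.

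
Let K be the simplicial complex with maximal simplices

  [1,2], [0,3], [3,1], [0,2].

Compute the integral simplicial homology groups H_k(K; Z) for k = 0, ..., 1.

H_0 ≅ Z,  H_1 ≅ Z.

We work with the vertex ordering 0 < 1 < 2 < 3. The simplices of K, each written with vertices in increasing order, are:

  0-simplices (4): [0], [1], [2], [3]
  1-simplices (4): [0,2], [0,3], [1,2], [1,3]

giving chain groups C_0 ≅ Z^4, C_1 ≅ Z^4.

∂_1: C_1 → C_0 sends each edge [p,q] (with p < q) to q − p.
The 4×4 boundary matrix has rank 3 and Smith normal form diag(1,1,1).

Computing H_k = (kernel of ∂_k) / (image of ∂_{k+1}):

  H_0: rank C_0 − rank ∂_1 = 4 − 3 = 1, and the invariant factors of ∂_1 are all 1, so H_0 ≅ Z.
  H_1: rank ker ∂_1 − rank ∂_2 = (4 − 3) − 0 = 1, and there is no ∂_2, so H_1 ≅ Z.

(K is a triangulation of the circle S^1.)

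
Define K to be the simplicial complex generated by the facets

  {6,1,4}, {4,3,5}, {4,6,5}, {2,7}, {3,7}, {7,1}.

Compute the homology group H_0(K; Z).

H_0 = Z.

Fix the vertex order 1 < 2 < 3 < 4 < 5 < 6 < 7 and write every simplex with vertices in increasing order. Then dim K = 2 and the simplices of K are:

  0-simplices (7): [1], [2], [3], [4], [5], [6], [7]
  1-simplices (10): [1,4], [1,6], [1,7], [2,7], [3,4], [3,5], [3,7], [4,5], [4,6], [5,6]
  2-simplices (3): [1,4,6], [3,4,5], [4,5,6]

giving chain groups C_0 ≅ Z^7, C_1 ≅ Z^10, C_2 ≅ Z^3.

The boundary map ∂_1: C_1 → C_0 maps an edge to its endpoints' difference, ∂[p,q] = q − p.
This gives a 7×10 integer matrix of rank 6; reducing to Smith normal form yields diagonal entries (1,1,1,1,1,1).

Boundary ∂_2: C_2 → C_1 sends each 2-simplex [p,q,r] to [q,r] − [p,r] + [p,q]. For instance
  ∂[1,4,6] = [4,6] − [1,6] + [1,4],
  ∂[3,4,5] = [4,5] − [3,5] + [3,4].
This gives a 10×3 integer matrix of rank 3; reducing to Smith normal form yields diagonal entries (1,1,1).

Now H_k = ker ∂_k / im ∂_{k+1}, so:

  H_0: rank C_0 − rank ∂_1 = 7 − 6 = 1, and the invariant factors of ∂_1 are all 1, so H_0 = Z.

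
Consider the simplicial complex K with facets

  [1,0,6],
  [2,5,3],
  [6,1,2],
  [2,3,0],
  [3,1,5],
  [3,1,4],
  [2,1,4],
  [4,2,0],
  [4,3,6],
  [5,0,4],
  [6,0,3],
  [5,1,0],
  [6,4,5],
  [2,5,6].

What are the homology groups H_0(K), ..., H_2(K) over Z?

Take the total order 0 < 1 < 2 < 3 < 4 < 5 < 6 on the vertex set. Then K (dimension 2) consists of the simplices:

  0-simplices (7): [0], [1], [2], [3], [4], [5], [6]
  1-simplices (21): [0,1], [0,2], [0,3], [0,4], [0,5], [0,6], [1,2], [1,3], [1,4], [1,5], [1,6], [2,3], [2,4], [2,5], [2,6], [3,4], [3,5], [3,6], [4,5], [4,6], [5,6]
  2-simplices (14): [0,1,5], [0,1,6], [0,2,3], [0,2,4], [0,3,6], [0,4,5], [1,2,4], [1,2,6], [1,3,4], [1,3,5], [2,3,5], [2,5,6], [3,4,6], [4,5,6]

giving chain groups C_0 ≅ Z^7, C_1 ≅ Z^21, C_2 ≅ Z^14.

The boundary map ∂_1: C_1 → C_0 is given by ∂[p,q] = [q] − [p]. For instance
  ∂[2,6] = [6] − [2].
The 7×21 boundary matrix has rank 6 and Smith normal form diag(1,1,1,1,1,1).

The boundary map ∂_2: C_2 → C_1 maps a triangle to the signed sum of its edges. For instance
  ∂[0,1,6] = [1,6] − [0,6] + [0,1],
  ∂[4,5,6] = [5,6] − [4,6] + [4,5].
This gives a 21×14 integer matrix of rank 13; reducing to Smith normal form yields diagonal entries (1,1,1,1,1,1,1,1,1,1,1,1,1).

Reading off H_k = ker ∂_k / im ∂_{k+1}:

  H_0: rank C_0 − rank ∂_1 = 7 − 6 = 1, and the invariant factors of ∂_1 are all 1, so H_0 = Z.
  H_1: rank ker ∂_1 − rank ∂_2 = (21 − 6) − 13 = 2, and the invariant factors of ∂_2 are all 1, so H_1 = Z^2.
  H_2: rank ker ∂_2 − rank ∂_3 = (14 − 13) − 0 = 1, and there is no ∂_3, so H_2 = Z.

As a check, the Euler characteristic is 7 − 21 + 14 = 0, which agrees with 1 − 2 + 1 = 0.
(K is a triangulation of the torus T^2.)

H_0 ≅ Z,  H_1 ≅ Z^2,  H_2 ≅ Z.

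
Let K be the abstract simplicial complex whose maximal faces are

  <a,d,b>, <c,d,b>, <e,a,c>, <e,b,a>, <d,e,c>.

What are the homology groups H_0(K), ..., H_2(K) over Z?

Fix the vertex order a < b < c < d < e and write every simplex with vertices in increasing order. Then dim K = 2 and the simplices of K are:

  0-simplices (5): a, b, c, d, e
  1-simplices (10): ab, ac, ad, ae, bc, bd, be, cd, ce, de
  2-simplices (5): abd, abe, ace, bcd, cde

Hence C_0 ≅ Z^5, C_1 ≅ Z^10, C_2 ≅ Z^5.

∂_1: C_1 → C_0 is given by ∂[p,q] = [q] − [p].
As a 5×10 matrix over Z this has rank 4, with invariant factors (1,1,1,1).

∂_2: C_2 → C_1 maps a triangle to the signed sum of its edges. For instance
  ∂abe = be − ae + ab,
  ∂ace = ce − ae + ac.
The 10×5 boundary matrix has rank 5 and Smith normal form diag(1,1,1,1,1).

From H_k ≅ ker(∂_k) / im(∂_{k+1}) we obtain:

  H_0: rank C_0 − rank ∂_1 = 5 − 4 = 1, and the invariant factors of ∂_1 are all 1, so H_0 = Z.
  H_1: rank ker ∂_1 − rank ∂_2 = (10 − 4) − 5 = 1, and the invariant factors of ∂_2 are all 1, so H_1 = Z.
  H_2: rank ker ∂_2 − rank ∂_3 = (5 − 5) − 0 = 0, and there is no ∂_3, so H_2 = 0.

As a check, the Euler characteristic is 5 − 10 + 5 = 0, which agrees with 1 − 1 + 0 = 0.
(K is a triangulation of the Möbius band.)

H_0 ≅ Z,  H_1 ≅ Z,  H_2 = 0.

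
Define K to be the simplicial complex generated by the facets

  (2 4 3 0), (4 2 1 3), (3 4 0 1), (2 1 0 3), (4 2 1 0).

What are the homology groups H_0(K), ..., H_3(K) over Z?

H_0 ≅ Z,  H_1 = 0,  H_2 = 0,  H_3 ≅ Z.

Order the vertices as 0 < 1 < 2 < 3 < 4. Listing each simplex with vertices in this order, K has dimension 3 with simplices:

  0-simplices (5): [0], [1], [2], [3], [4]
  1-simplices (10): [0,1], [0,2], [0,3], [0,4], [1,2], [1,3], [1,4], [2,3], [2,4], [3,4]
  2-simplices (10): [0,1,2], [0,1,3], [0,1,4], [0,2,3], [0,2,4], [0,3,4], [1,2,3], [1,2,4], [1,3,4], [2,3,4]
  3-simplices (5): [0,1,2,3], [0,1,2,4], [0,1,3,4], [0,2,3,4], [1,2,3,4]

Hence C_0 ≅ Z^5, C_1 ≅ Z^10, C_2 ≅ Z^10, C_3 ≅ Z^5.

The boundary map ∂_1: C_1 → C_0 is given by ∂[p,q] = [q] − [p]. For instance
  ∂[0,2] = [2] − [0].
The resulting 5×10 matrix has rank 4, and its Smith normal form has invariant factors (1,1,1,1).

The boundary map ∂_2: C_2 → C_1 sends each 2-simplex [p,q,r] to [q,r] − [p,r] + [p,q]. For instance
  ∂[0,2,4] = [2,4] − [0,4] + [0,2],
  ∂[1,2,3] = [2,3] − [1,3] + [1,2].
The resulting 10×10 matrix has rank 6, and its Smith normal form has invariant factors (1,1,1,1,1,1).

The boundary map ∂_3: C_3 → C_2 sends each 3-simplex σ to the alternating sum Σ_i (−1)^i (σ with its i-th vertex removed). For instance
  ∂[0,2,3,4] = [2,3,4] − [0,3,4] + [0,2,4] − [0,2,3],
  ∂[1,2,3,4] = [2,3,4] − [1,3,4] + [1,2,4] − [1,2,3].
The 10×5 boundary matrix has rank 4 and Smith normal form diag(1,1,1,1).

From H_k ≅ ker(∂_k) / im(∂_{k+1}) we obtain:

  H_0: rank C_0 − rank ∂_1 = 5 − 4 = 1, and the invariant factors of ∂_1 are all 1, so H_0 = Z.
  H_1: rank ker ∂_1 − rank ∂_2 = (10 − 4) − 6 = 0, and the invariant factors of ∂_2 are all 1, so H_1 = 0.
  H_2: rank ker ∂_2 − rank ∂_3 = (10 − 6) − 4 = 0, and the invariant factors of ∂_3 are all 1, so H_2 = 0.
  H_3: rank ker ∂_3 − rank ∂_4 = (5 − 4) − 0 = 1, and there is no ∂_4, so H_3 = Z.

(K is a triangulation of the 3-sphere S^3.)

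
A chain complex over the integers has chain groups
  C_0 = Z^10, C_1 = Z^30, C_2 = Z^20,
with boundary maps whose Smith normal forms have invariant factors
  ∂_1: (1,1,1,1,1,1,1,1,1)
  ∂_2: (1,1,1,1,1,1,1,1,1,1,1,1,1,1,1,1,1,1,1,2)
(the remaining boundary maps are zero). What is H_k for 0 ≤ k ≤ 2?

H_0 = Z,  H_1 = Z ⊕ Z/2,  H_2 = 0.

H_0: b_0 = 10 − 0 − 9 = 1; torsion from ∂_1 factors > 1: none. So H_0 = Z.
H_1: b_1 = 30 − 9 − 20 = 1; torsion from ∂_2 factors > 1: [2]. So H_1 = Z ⊕ Z/2.
H_2: b_2 = 20 − 20 − 0 = 0; torsion from ∂_3 factors > 1: none. So H_2 = 0.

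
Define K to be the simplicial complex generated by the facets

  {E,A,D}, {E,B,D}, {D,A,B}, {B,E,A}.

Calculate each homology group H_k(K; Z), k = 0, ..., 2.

H_0 ≅ Z,  H_1 = 0,  H_2 ≅ Z.

Order the vertices as A < B < D < E. Listing each simplex with vertices in this order, K has dimension 2 with simplices:

  0-simplices (4): A, B, D, E
  1-simplices (6): AB, AD, AE, BD, BE, DE
  2-simplices (4): ABD, ABE, ADE, BDE

Hence C_0 ≅ Z^4, C_1 ≅ Z^6, C_2 ≅ Z^4.

The boundary map ∂_1: C_1 → C_0 sends each edge [p,q] (with p < q) to q − p. For instance
  ∂BE = E − B.
This gives a 4×6 integer matrix of rank 3; reducing to Smith normal form yields diagonal entries (1,1,1).

Boundary ∂_2: C_2 → C_1 sends each 2-simplex [p,q,r] to [q,r] − [p,r] + [p,q]. For instance
  ∂ABE = BE − AE + AB,
  ∂BDE = DE − BE + BD.
The resulting 6×4 matrix has rank 3, and its Smith normal form has invariant factors (1,1,1).

Now H_k = ker ∂_k / im ∂_{k+1}, so:

  H_0: rank C_0 − rank ∂_1 = 4 − 3 = 1, and the invariant factors of ∂_1 are all 1, so H_0 ≅ Z.
  H_1: rank ker ∂_1 − rank ∂_2 = (6 − 3) − 3 = 0, and the invariant factors of ∂_2 are all 1, so H_1 ≅ 0.
  H_2: rank ker ∂_2 − rank ∂_3 = (4 − 3) − 0 = 1, and there is no ∂_3, so H_2 ≅ Z.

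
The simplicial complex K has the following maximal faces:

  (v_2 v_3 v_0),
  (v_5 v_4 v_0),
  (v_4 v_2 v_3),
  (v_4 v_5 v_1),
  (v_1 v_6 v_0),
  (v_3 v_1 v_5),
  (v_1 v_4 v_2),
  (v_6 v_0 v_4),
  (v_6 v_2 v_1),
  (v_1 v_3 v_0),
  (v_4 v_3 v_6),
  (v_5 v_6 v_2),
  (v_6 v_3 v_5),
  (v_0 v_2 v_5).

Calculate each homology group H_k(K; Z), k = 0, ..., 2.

H_0 ≅ Z,  H_1 ≅ Z^2,  H_2 ≅ Z.

Take the total order v_0 < v_1 < v_2 < v_3 < v_4 < v_5 < v_6 on the vertex set. Then K (dimension 2) consists of the simplices:

  0-simplices (7): [v_0], [v_1], [v_2], [v_3], [v_4], [v_5], [v_6]
  1-simplices (21): (21 of them)
  2-simplices (14): (14 of them)

so the chain groups are C_0 ≅ Z^7, C_1 ≅ Z^21, C_2 ≅ Z^14.

The boundary map ∂_1: C_1 → C_0 maps an edge to its endpoints' difference, ∂[p,q] = q − p. For instance
  ∂[v_5,v_6] = [v_6] − [v_5].
The resulting 7×21 matrix has rank 6, and its Smith normal form has invariant factors (1,1,1,1,1,1).

Boundary ∂_2: C_2 → C_1 maps a triangle to the signed sum of its edges. For instance
  ∂[v_1,v_4,v_5] = [v_4,v_5] − [v_1,v_5] + [v_1,v_4],
  ∂[v_3,v_4,v_6] = [v_4,v_6] − [v_3,v_6] + [v_3,v_4].
As a 21×14 matrix over Z this has rank 13, with invariant factors (1,1,1,1,1,1,1,1,1,1,1,1,1).

Reading off H_k = ker ∂_k / im ∂_{k+1}:

  H_0: rank C_0 − rank ∂_1 = 7 − 6 = 1, and the invariant factors of ∂_1 are all 1, so H_0 = Z.
  H_1: rank ker ∂_1 − rank ∂_2 = (21 − 6) − 13 = 2, and the invariant factors of ∂_2 are all 1, so H_1 = Z^2.
  H_2: rank ker ∂_2 − rank ∂_3 = (14 − 13) − 0 = 1, and there is no ∂_3, so H_2 = Z.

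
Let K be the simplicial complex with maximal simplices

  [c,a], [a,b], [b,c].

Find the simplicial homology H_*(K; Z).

H_0 ≅ Z,  H_1 ≅ Z.

K has 3 vertices, 3 edges.
rank ∂_0 = 0, rank ∂_1 = 2 ⇒ b_0 = 3 − 0 − 2 = 1; all invariant factors of ∂_1 are 1 so no torsion. So H_0 = Z.
rank ∂_1 = 2, rank ∂_2 = 0 ⇒ b_1 = 3 − 2 − 0 = 1. So H_1 = Z.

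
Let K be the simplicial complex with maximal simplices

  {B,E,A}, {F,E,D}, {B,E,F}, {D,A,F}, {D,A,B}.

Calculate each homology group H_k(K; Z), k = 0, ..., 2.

Fix the vertex order A < B < D < E < F and write every simplex with vertices in increasing order. Then dim K = 2 and the simplices of K are:

  0-simplices (5): A, B, D, E, F
  1-simplices (10): AB, AD, AE, AF, BD, BE, BF, DE, DF, EF
  2-simplices (5): ABD, ABE, ADF, BEF, DEF

giving chain groups C_0 ≅ Z^5, C_1 ≅ Z^10, C_2 ≅ Z^5.

∂_1: C_1 → C_0 is given by ∂[p,q] = [q] − [p]. For instance
  ∂AB = B − A.
The 5×10 boundary matrix has rank 4 and Smith normal form diag(1,1,1,1).

∂_2: C_2 → C_1 sends each 2-simplex [p,q,r] to [q,r] − [p,r] + [p,q]. For instance
  ∂ABD = BD − AD + AB,
  ∂ADF = DF − AF + AD.
The resulting 10×5 matrix has rank 5, and its Smith normal form has invariant factors (1,1,1,1,1).

From H_k ≅ ker(∂_k) / im(∂_{k+1}) we obtain:

  H_0: rank C_0 − rank ∂_1 = 5 − 4 = 1, and the invariant factors of ∂_1 are all 1, so H_0 ≅ Z.
  H_1: rank ker ∂_1 − rank ∂_2 = (10 − 4) − 5 = 1, and the invariant factors of ∂_2 are all 1, so H_1 ≅ Z.
  H_2: rank ker ∂_2 − rank ∂_3 = (5 − 5) − 0 = 0, and there is no ∂_3, so H_2 ≅ 0.

H_0 = Z,  H_1 = Z,  H_2 = 0.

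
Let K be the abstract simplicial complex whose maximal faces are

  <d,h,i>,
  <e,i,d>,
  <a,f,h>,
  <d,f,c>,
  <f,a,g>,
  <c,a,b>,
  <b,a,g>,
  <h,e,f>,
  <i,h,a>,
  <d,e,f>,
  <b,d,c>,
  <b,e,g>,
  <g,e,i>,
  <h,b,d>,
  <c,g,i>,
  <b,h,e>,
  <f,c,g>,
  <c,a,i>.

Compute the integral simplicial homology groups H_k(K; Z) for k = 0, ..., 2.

H_0 = Z,  H_1 = Z ⊕ Z/2,  H_2 = 0.

K has 9 vertices, 27 edges, 18 triangles.
rank ∂_0 = 0, rank ∂_1 = 8 ⇒ b_0 = 9 − 0 − 8 = 1; all invariant factors of ∂_1 are 1 so no torsion. So H_0 = Z.
rank ∂_1 = 8, rank ∂_2 = 18 ⇒ b_1 = 27 − 8 − 18 = 1; ∂_2 has invariant factor(s) [2] giving torsion. So H_1 = Z ⊕ Z/2.
rank ∂_2 = 18, rank ∂_3 = 0 ⇒ b_2 = 18 − 18 − 0 = 0. So H_2 = 0.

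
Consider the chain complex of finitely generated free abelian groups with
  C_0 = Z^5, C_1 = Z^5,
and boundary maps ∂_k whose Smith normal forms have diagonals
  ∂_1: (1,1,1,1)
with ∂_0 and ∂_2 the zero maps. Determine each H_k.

H_0 ≅ Z,  H_1 ≅ Z.

H_0: b_0 = 5 − 0 − 4 = 1; torsion from ∂_1 factors > 1: none. So H_0 ≅ Z.
H_1: b_1 = 5 − 4 − 0 = 1; torsion from ∂_2 factors > 1: none. So H_1 ≅ Z.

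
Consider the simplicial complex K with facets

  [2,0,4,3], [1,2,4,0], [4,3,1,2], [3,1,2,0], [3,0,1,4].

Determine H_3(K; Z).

H_3 = Z.

Fix the vertex order 0 < 1 < 2 < 3 < 4 and write every simplex with vertices in increasing order. Then dim K = 3 and the simplices of K are:

  0-simplices (5): [0], [1], [2], [3], [4]
  1-simplices (10): [0,1], [0,2], [0,3], [0,4], [1,2], [1,3], [1,4], [2,3], [2,4], [3,4]
  2-simplices (10): [0,1,2], [0,1,3], [0,1,4], [0,2,3], [0,2,4], [0,3,4], [1,2,3], [1,2,4], [1,3,4], [2,3,4]
  3-simplices (5): [0,1,2,3], [0,1,2,4], [0,1,3,4], [0,2,3,4], [1,2,3,4]

giving chain groups C_0 ≅ Z^5, C_1 ≅ Z^10, C_2 ≅ Z^10, C_3 ≅ Z^5.

The boundary map ∂_1: C_1 → C_0 maps an edge to its endpoints' difference, ∂[p,q] = q − p.
The 5×10 boundary matrix has rank 4 and Smith normal form diag(1,1,1,1).

Boundary ∂_2: C_2 → C_1 sends each 2-simplex [p,q,r] to [q,r] − [p,r] + [p,q]. For instance
  ∂[0,2,4] = [2,4] − [0,4] + [0,2],
  ∂[1,3,4] = [3,4] − [1,4] + [1,3].
As a 10×10 matrix over Z this has rank 6, with invariant factors (1,1,1,1,1,1).

The boundary map ∂_3: C_3 → C_2 sends each 3-simplex σ to the alternating sum Σ_i (−1)^i (σ with its i-th vertex removed). For instance
  ∂[0,1,2,3] = [1,2,3] − [0,2,3] + [0,1,3] − [0,1,2],
  ∂[0,2,3,4] = [2,3,4] − [0,3,4] + [0,2,4] − [0,2,3].
As a 10×5 matrix over Z this has rank 4, with invariant factors (1,1,1,1).

Reading off H_k = ker ∂_k / im ∂_{k+1}:

  H_3: rank ker ∂_3 − rank ∂_4 = (5 − 4) − 0 = 1, and there is no ∂_4, so H_3 ≅ Z.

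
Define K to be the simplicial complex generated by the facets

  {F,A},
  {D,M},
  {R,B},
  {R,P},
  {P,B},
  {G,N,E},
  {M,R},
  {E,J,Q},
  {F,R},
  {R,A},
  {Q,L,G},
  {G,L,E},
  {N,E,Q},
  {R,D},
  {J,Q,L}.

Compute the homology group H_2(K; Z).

Fix the vertex order A < B < D < E < F < G < J < L < M < N < P < Q < R and write every simplex with vertices in increasing order. Then dim K = 2 and the simplices of K are:

  0-simplices (13): A, B, D, E, F, G, J, L, M, N, P, Q, R
  1-simplices (21): AF, AR, BP, BR, DM, DR, EG, EJ, EL, EN, EQ, FR, GL, GN, GQ, JL, JQ, LQ, MR, NQ, PR
  2-simplices (6): EGL, EGN, EJQ, ENQ, GLQ, JLQ

giving chain groups C_0 ≅ Z^13, C_1 ≅ Z^21, C_2 ≅ Z^6.

The boundary map ∂_1: C_1 → C_0 is given by ∂[p,q] = [q] − [p]. For instance
  ∂LQ = Q − L.
The resulting 13×21 matrix has rank 11, and its Smith normal form has invariant factors (1,1,1,1,1,1,1,1,1,1,1).

The boundary map ∂_2: C_2 → C_1 sends each 2-simplex [p,q,r] to [q,r] − [p,r] + [p,q]. For instance
  ∂ENQ = NQ − EQ + EN,
  ∂GLQ = LQ − GQ + GL.
The 21×6 boundary matrix has rank 6 and Smith normal form diag(1,1,1,1,1,1).

Now H_k = ker ∂_k / im ∂_{k+1}, so:

  H_2: rank ker ∂_2 − rank ∂_3 = (6 − 6) − 0 = 0, and there is no ∂_3, so H_2 = 0.

H_2 = 0.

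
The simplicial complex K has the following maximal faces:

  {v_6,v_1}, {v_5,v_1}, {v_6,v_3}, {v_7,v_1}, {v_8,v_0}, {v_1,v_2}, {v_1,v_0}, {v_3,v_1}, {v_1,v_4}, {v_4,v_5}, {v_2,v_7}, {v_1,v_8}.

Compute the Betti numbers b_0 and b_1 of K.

b_0 = 1, b_1 = 4.

K has 9 vertices, 12 edges.
rank ∂_0 = 0, rank ∂_1 = 8 ⇒ b_0 = 9 − 0 − 8 = 1; all invariant factors of ∂_1 are 1 so no torsion. So H_0 ≅ Z.
rank ∂_1 = 8, rank ∂_2 = 0 ⇒ b_1 = 12 − 8 − 0 = 4. So H_1 ≅ Z^4.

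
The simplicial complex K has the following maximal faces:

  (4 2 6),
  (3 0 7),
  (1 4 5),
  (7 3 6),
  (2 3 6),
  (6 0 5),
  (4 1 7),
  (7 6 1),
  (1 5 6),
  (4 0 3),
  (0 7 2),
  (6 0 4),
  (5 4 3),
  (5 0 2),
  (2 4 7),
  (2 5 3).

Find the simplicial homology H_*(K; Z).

H_0 = Z,  H_1 = Z^2,  H_2 = Z.

Take the total order 0 < 1 < 2 < 3 < 4 < 5 < 6 < 7 on the vertex set. Then K (dimension 2) consists of the simplices:

  0-simplices (8): [0], [1], [2], [3], [4], [5], [6], [7]
  1-simplices (24): (24 of them)
  2-simplices (16): [0,2,5], [0,2,7], [0,3,4], [0,3,7], [0,4,6], [0,5,6], [1,4,5], [1,4,7], [1,5,6], [1,6,7], [2,3,5], [2,3,6], [2,4,6], [2,4,7], [3,4,5], [3,6,7]

Hence C_0 ≅ Z^8, C_1 ≅ Z^24, C_2 ≅ Z^16.

The boundary map ∂_1: C_1 → C_0 maps an edge to its endpoints' difference, ∂[p,q] = q − p.
This gives a 8×24 integer matrix of rank 7; reducing to Smith normal form yields diagonal entries (1,1,1,1,1,1,1).

The boundary map ∂_2: C_2 → C_1 maps a triangle to the signed sum of its edges. For instance
  ∂[0,4,6] = [4,6] − [0,6] + [0,4],
  ∂[3,4,5] = [4,5] − [3,5] + [3,4].
This gives a 24×16 integer matrix of rank 15; reducing to Smith normal form yields diagonal entries (1,1,1,1,1,1,1,1,1,1,1,1,1,1,1).

From H_k ≅ ker(∂_k) / im(∂_{k+1}) we obtain:

  H_0: rank C_0 − rank ∂_1 = 8 − 7 = 1, and the invariant factors of ∂_1 are all 1, so H_0 = Z.
  H_1: rank ker ∂_1 − rank ∂_2 = (24 − 7) − 15 = 2, and the invariant factors of ∂_2 are all 1, so H_1 = Z^2.
  H_2: rank ker ∂_2 − rank ∂_3 = (16 − 15) − 0 = 1, and there is no ∂_3, so H_2 = Z.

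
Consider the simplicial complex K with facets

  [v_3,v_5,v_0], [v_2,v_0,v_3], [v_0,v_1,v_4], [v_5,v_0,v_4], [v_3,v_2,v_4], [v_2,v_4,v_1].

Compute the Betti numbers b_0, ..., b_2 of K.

b_0 = 1, b_1 = 1, b_2 = 0.

K has 6 vertices, 12 edges, 6 triangles.
rank ∂_0 = 0, rank ∂_1 = 5 ⇒ b_0 = 6 − 0 − 5 = 1; all invariant factors of ∂_1 are 1 so no torsion. So H_0 ≅ Z.
rank ∂_1 = 5, rank ∂_2 = 6 ⇒ b_1 = 12 − 5 − 6 = 1; all invariant factors of ∂_2 are 1 so no torsion. So H_1 ≅ Z.
rank ∂_2 = 6, rank ∂_3 = 0 ⇒ b_2 = 6 − 6 − 0 = 0. So H_2 ≅ 0.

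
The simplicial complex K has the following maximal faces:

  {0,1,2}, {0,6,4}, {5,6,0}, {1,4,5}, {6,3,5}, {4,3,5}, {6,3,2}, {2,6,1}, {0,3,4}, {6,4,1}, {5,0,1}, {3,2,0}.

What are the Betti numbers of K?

Order the vertices as 0 < 1 < 2 < 3 < 4 < 5 < 6. Listing each simplex with vertices in this order, K has dimension 2 with simplices:

  0-simplices (7): [0], [1], [2], [3], [4], [5], [6]
  1-simplices (18): [0,1], [0,2], [0,3], [0,4], [0,5], [0,6], [1,2], [1,4], [1,5], [1,6], [2,3], [2,6], [3,4], [3,5], [3,6], [4,5], [4,6], [5,6]
  2-simplices (12): [0,1,2], [0,1,5], [0,2,3], [0,3,4], [0,4,6], [0,5,6], [1,2,6], [1,4,5], [1,4,6], [2,3,6], [3,4,5], [3,5,6]

Hence C_0 ≅ Z^7, C_1 ≅ Z^18, C_2 ≅ Z^12.

Boundary ∂_1: C_1 → C_0 maps an edge to its endpoints' difference, ∂[p,q] = q − p. For instance
  ∂[5,6] = [6] − [5].
The resulting 7×18 matrix has rank 6, and its Smith normal form has invariant factors (1,1,1,1,1,1).

∂_2: C_2 → C_1 sends each 2-simplex [p,q,r] to [q,r] − [p,r] + [p,q]. For instance
  ∂[1,4,5] = [4,5] − [1,5] + [1,4],
  ∂[3,4,5] = [4,5] − [3,5] + [3,4].
The 18×12 boundary matrix has rank 12 and Smith normal form diag(1,1,1,1,1,1,1,1,1,1,1,2).

Reading off H_k = ker ∂_k / im ∂_{k+1}:

  H_0: rank C_0 − rank ∂_1 = 7 − 6 = 1, and the invariant factors of ∂_1 are all 1, so H_0 = Z.
  H_1: rank ker ∂_1 − rank ∂_2 = (18 − 6) − 12 = 0, and ∂_2 has invariant factor 2 > 1, so H_1 = Z/2.
  H_2: rank ker ∂_2 − rank ∂_3 = (12 − 12) − 0 = 0, and there is no ∂_3, so H_2 = 0.

Hence the Betti numbers are b_0 = 1, b_1 = 0, b_2 = 0.

b_0 = 1, b_1 = 0, b_2 = 0.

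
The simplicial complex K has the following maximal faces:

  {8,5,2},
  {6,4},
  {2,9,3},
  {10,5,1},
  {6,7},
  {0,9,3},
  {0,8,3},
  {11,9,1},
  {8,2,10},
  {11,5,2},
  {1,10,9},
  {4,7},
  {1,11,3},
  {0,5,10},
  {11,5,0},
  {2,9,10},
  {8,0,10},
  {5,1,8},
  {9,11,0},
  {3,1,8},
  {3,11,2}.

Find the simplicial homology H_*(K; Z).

H_0 = Z^2,  H_1 = Z^2 × Z/2,  H_2 = 0.

We work with the vertex ordering 0 < 1 < 2 < 3 < 4 < 5 < 6 < 7 < 8 < 9 < 10 < 11. The simplices of K, each written with vertices in increasing order, are:

  0-simplices (12): [0], [1], [2], [3], [4], [5], [6], [7], [8], [9], [10], [11]
  1-simplices (30): (30 of them)
  2-simplices (18): (18 of them)

Hence C_0 ≅ Z^12, C_1 ≅ Z^30, C_2 ≅ Z^18.

The boundary map ∂_1: C_1 → C_0 maps an edge to its endpoints' difference, ∂[p,q] = q − p.
This gives a 12×30 integer matrix of rank 10; reducing to Smith normal form yields diagonal entries (1,1,1,1,1,1,1,1,1,1).

The boundary map ∂_2: C_2 → C_1 acts by ∂[p,q,r] = [q,r] − [p,r] + [p,q]. For instance
  ∂[2,5,11] = [5,11] − [2,11] + [2,5],
  ∂[0,3,8] = [3,8] − [0,8] + [0,3].
The 30×18 boundary matrix has rank 18 and Smith normal form diag(1,1,1,1,1,1,1,1,1,1,1,1,1,1,1,1,1,2).

Now H_k = ker ∂_k / im ∂_{k+1}, so:

  H_0: rank C_0 − rank ∂_1 = 12 − 10 = 2, and the invariant factors of ∂_1 are all 1, so H_0 ≅ Z^2.
  H_1: rank ker ∂_1 − rank ∂_2 = (30 − 10) − 18 = 2, and ∂_2 has invariant factor 2 > 1, so H_1 ≅ Z^2 × Z/2.
  H_2: rank ker ∂_2 − rank ∂_3 = (18 − 18) − 0 = 0, and there is no ∂_3, so H_2 ≅ 0.

(K is a triangulation of the disjoint union of the Klein bottle and the circle S^1.)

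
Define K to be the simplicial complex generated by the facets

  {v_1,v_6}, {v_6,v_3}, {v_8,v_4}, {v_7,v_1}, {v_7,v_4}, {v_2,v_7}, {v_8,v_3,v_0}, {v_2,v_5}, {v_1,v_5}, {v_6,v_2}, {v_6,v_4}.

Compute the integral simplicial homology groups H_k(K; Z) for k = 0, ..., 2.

We work with the vertex ordering v_0 < v_1 < v_2 < v_3 < v_4 < v_5 < v_6 < v_7 < v_8. The simplices of K, each written with vertices in increasing order, are:

  0-simplices (9): [v_0], [v_1], [v_2], [v_3], [v_4], [v_5], [v_6], [v_7], [v_8]
  1-simplices (13): [v_0,v_3], [v_0,v_8], [v_1,v_5], [v_1,v_6], [v_1,v_7], [v_2,v_5], [v_2,v_6], [v_2,v_7], [v_3,v_6], [v_3,v_8], [v_4,v_6], [v_4,v_7], [v_4,v_8]
  2-simplices (1): [v_0,v_3,v_8]

so the chain groups are C_0 ≅ Z^9, C_1 ≅ Z^13, C_2 ≅ Z^1.

Boundary ∂_1: C_1 → C_0 sends each edge [p,q] (with p < q) to q − p. For instance
  ∂[v_4,v_8] = [v_8] − [v_4].
The 9×13 boundary matrix has rank 8 and Smith normal form diag(1,1,1,1,1,1,1,1).

Boundary ∂_2: C_2 → C_1 maps a triangle to the signed sum of its edges. For instance
  ∂[v_0,v_3,v_8] = [v_3,v_8] − [v_0,v_8] + [v_0,v_3].
The 13×1 boundary matrix has rank 1 and Smith normal form diag(1).

Now H_k = ker ∂_k / im ∂_{k+1}, so:

  H_0: rank C_0 − rank ∂_1 = 9 − 8 = 1, and the invariant factors of ∂_1 are all 1, so H_0 ≅ Z.
  H_1: rank ker ∂_1 − rank ∂_2 = (13 − 8) − 1 = 4, and the invariant factors of ∂_2 are all 1, so H_1 ≅ Z^4.
  H_2: rank ker ∂_2 − rank ∂_3 = (1 − 1) − 0 = 0, and there is no ∂_3, so H_2 ≅ 0.

H_0 ≅ Z,  H_1 ≅ Z^4,  H_2 = 0.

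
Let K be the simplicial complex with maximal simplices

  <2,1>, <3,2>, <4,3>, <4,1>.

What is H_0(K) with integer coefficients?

Order the vertices as 1 < 2 < 3 < 4. Listing each simplex with vertices in this order, K has dimension 1 with simplices:

  0-simplices (4): [1], [2], [3], [4]
  1-simplices (4): [1,2], [1,4], [2,3], [3,4]

giving chain groups C_0 ≅ Z^4, C_1 ≅ Z^4.

The boundary map ∂_1: C_1 → C_0 sends each edge [p,q] (with p < q) to q − p. For instance
  ∂[3,4] = [4] − [3].
This gives a 4×4 integer matrix of rank 3; reducing to Smith normal form yields diagonal entries (1,1,1).

Now H_k = ker ∂_k / im ∂_{k+1}, so:

  H_0: rank C_0 − rank ∂_1 = 4 − 3 = 1, and the invariant factors of ∂_1 are all 1, so H_0 = Z.

(K is a triangulation of the circle S^1.)

H_0 ≅ Z.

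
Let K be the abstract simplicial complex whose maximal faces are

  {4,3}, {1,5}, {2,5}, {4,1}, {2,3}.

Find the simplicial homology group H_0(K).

H_0 ≅ Z.

We work with the vertex ordering 1 < 2 < 3 < 4 < 5. The simplices of K, each written with vertices in increasing order, are:

  0-simplices (5): [1], [2], [3], [4], [5]
  1-simplices (5): [1,4], [1,5], [2,3], [2,5], [3,4]

Hence C_0 ≅ Z^5, C_1 ≅ Z^5.

∂_1: C_1 → C_0 maps an edge to its endpoints' difference, ∂[p,q] = q − p.
As a 5×5 matrix over Z this has rank 4, with invariant factors (1,1,1,1).

Reading off H_k = ker ∂_k / im ∂_{k+1}:

  H_0: rank C_0 − rank ∂_1 = 5 − 4 = 1, and the invariant factors of ∂_1 are all 1, so H_0 ≅ Z.

(K is a triangulation of the circle S^1.)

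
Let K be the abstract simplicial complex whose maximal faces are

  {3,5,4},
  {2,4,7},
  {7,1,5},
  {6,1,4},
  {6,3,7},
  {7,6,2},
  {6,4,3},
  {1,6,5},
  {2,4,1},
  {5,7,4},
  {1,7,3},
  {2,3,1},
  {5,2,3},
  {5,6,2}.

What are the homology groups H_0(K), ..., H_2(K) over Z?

H_0 ≅ Z,  H_1 ≅ Z^2,  H_2 ≅ Z.

Take the total order 1 < 2 < 3 < 4 < 5 < 6 < 7 on the vertex set. Then K (dimension 2) consists of the simplices:

  0-simplices (7): [1], [2], [3], [4], [5], [6], [7]
  1-simplices (21): [1,2], [1,3], [1,4], [1,5], [1,6], [1,7], [2,3], [2,4], [2,5], [2,6], [2,7], [3,4], [3,5], [3,6], [3,7], [4,5], [4,6], [4,7], [5,6], [5,7], [6,7]
  2-simplices (14): [1,2,3], [1,2,4], [1,3,7], [1,4,6], [1,5,6], [1,5,7], [2,3,5], [2,4,7], [2,5,6], [2,6,7], [3,4,5], [3,4,6], [3,6,7], [4,5,7]

so the chain groups are C_0 ≅ Z^7, C_1 ≅ Z^21, C_2 ≅ Z^14.

∂_1: C_1 → C_0 is given by ∂[p,q] = [q] − [p]. For instance
  ∂[3,5] = [5] − [3].
The resulting 7×21 matrix has rank 6, and its Smith normal form has invariant factors (1,1,1,1,1,1).

The boundary map ∂_2: C_2 → C_1 acts by ∂[p,q,r] = [q,r] − [p,r] + [p,q]. For instance
  ∂[2,6,7] = [6,7] − [2,7] + [2,6],
  ∂[3,4,6] = [4,6] − [3,6] + [3,4].
This gives a 21×14 integer matrix of rank 13; reducing to Smith normal form yields diagonal entries (1,1,1,1,1,1,1,1,1,1,1,1,1).

Reading off H_k = ker ∂_k / im ∂_{k+1}:

  H_0: rank C_0 − rank ∂_1 = 7 − 6 = 1, and the invariant factors of ∂_1 are all 1, so H_0 ≅ Z.
  H_1: rank ker ∂_1 − rank ∂_2 = (21 − 6) − 13 = 2, and the invariant factors of ∂_2 are all 1, so H_1 ≅ Z^2.
  H_2: rank ker ∂_2 − rank ∂_3 = (14 − 13) − 0 = 1, and there is no ∂_3, so H_2 ≅ Z.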